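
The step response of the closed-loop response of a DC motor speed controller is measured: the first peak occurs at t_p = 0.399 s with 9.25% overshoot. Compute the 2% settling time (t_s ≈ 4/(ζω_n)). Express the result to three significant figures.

t_s ≈ 0.670 s

From the overshoot, ζ = −ln(OS)/√(π²+ln²(OS)) = 0.604.
From t_p = π/ω_d, ω_d = π/0.399 = 7.87 rad/s, so ω_n = ω_d/√(1−ζ²) = 9.88 rad/s.
t_s ≈ 4/(ζω_n) = 4/(0.604·9.88) = 0.670 s.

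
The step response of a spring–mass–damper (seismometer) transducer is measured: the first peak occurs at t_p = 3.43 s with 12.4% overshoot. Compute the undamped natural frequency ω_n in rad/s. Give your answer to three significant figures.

The overshoot fixes ζ = −ln(OS)/√(π²+ln²(OS)) = 0.553.
t_p = π/ω_d ⇒ ω_d = 0.916 rad/s; then ω_n = ω_d/√(1−ζ²) = 1.10 rad/s.

ω_n ≈ 1.10 rad/s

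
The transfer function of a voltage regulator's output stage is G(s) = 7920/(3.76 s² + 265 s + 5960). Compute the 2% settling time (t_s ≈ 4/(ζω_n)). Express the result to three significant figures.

t_s ≈ 0.114 s

Dividing through by 3.76: denominator becomes s² + 70.48 s + 1585.
So ω_n = √1585 = 39.8 rad/s and ζ = 70.48/(2·39.8) = 0.885.
t_s ≈ 4/(ζω_n) = 0.114 s.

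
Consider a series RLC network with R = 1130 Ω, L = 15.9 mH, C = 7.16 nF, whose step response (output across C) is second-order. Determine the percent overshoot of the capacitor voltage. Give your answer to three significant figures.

For a series RLC circuit (capacitor voltage as output), ω_n = 1/√(LC) = 1/√(15.9 mH · 7.16 nF) = 93700 rad/s.
ζ = (R/2)·√(C/L) = (1130/2)·√(7.16 nF/15.9 mH) = 0.379.
%OS = 100 e^{−πζ/√(1−ζ²)} with ζ = 0.379 gives 27.6%.

%OS ≈ 27.6%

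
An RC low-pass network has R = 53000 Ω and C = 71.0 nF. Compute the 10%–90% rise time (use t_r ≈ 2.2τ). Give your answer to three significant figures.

t_r ≈ 0.00828 s

τ = RC = 53000 × 71.0 nF = 0.00376 s.
t_r ≈ 2.2τ = 0.00828 s.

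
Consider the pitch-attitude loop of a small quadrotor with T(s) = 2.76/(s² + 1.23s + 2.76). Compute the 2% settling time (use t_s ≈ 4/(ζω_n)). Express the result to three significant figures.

t_s ≈ 6.50 s

Comparing the denominator to s² + 2ζω_n s + ω_n²: ω_n = √2.76 = 1.66 rad/s, and 2ζω_n = 1.23 so ζ = 1.23/(2·1.66) = 0.370.
t_s ≈ 4/(ζω_n) = 4/(0.370·1.66) = 6.50 s.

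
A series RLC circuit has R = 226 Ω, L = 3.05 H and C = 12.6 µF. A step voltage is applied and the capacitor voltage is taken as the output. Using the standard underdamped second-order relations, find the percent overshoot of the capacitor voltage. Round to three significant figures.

%OS ≈ 47.6%

For a series RLC circuit (capacitor voltage as output), ω_n = 1/√(LC) = 1/√(3.05 H · 12.6 µF) = 161 rad/s.
ζ = (R/2)·√(C/L) = (226/2)·√(12.6 µF/3.05 H) = 0.230.
%OS = 100·exp(−πζ/√(1−ζ²)) = 47.6%.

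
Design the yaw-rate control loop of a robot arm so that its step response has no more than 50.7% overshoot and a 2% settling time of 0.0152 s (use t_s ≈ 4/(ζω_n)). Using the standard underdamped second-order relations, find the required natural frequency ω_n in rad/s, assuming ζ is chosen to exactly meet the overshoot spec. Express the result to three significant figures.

ω_n ≈ 1250 rad/s

Inverting the overshoot relation: ζ = |ln 0.507|/√(π² + ln²0.507) = 0.211.
From t_s ≈ 4/(ζω_n): ω_n = 4/(ζ·t_s) = 4/(0.211·0.0152) = 1250 rad/s.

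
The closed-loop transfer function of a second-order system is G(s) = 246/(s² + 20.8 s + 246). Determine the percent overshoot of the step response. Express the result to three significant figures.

%OS ≈ 6.19%

Matching coefficients with s² + 2ζω_n s + ω_n² gives ω_n² = 246 ⇒ ω_n = 15.7 rad/s, and ζ = 20.8/(2ω_n) = 0.663.
%OS = 100 e^{−πζ/√(1−ζ²)} with ζ = 0.663 gives 6.19%.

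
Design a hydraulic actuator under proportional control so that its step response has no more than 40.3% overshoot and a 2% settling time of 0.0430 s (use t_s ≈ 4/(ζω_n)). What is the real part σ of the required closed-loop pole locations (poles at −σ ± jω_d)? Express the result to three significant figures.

σ ≈ 93.0

The settling-time spec alone fixes σ = ζω_n = 4/t_s = 4/0.0430 = 93.0.
(Overshoot then fixes ζ = 0.278 and hence ω_d = σ·√(1−ζ²)/ζ = 322 rad/s.)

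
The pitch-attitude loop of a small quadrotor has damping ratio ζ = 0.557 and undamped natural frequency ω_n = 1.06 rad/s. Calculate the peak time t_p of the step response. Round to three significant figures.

t_p ≈ 3.57 s

The damped frequency is ω_d = ω_n√(1−ζ²) = 1.06·√(1−0.310) = 0.880 rad/s.
Peak time t_p = π/ω_d = π/0.880 = 3.57 s.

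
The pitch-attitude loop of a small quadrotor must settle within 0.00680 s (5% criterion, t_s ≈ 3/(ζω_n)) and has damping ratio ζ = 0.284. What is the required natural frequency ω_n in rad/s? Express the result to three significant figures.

ω_n ≈ 1550 rad/s

Rearranging t_s ≈ 3/(ζω_n) gives ω_n = 3/(ζ·t_s) = 3/(0.284 × 0.00680) = 1550 rad/s.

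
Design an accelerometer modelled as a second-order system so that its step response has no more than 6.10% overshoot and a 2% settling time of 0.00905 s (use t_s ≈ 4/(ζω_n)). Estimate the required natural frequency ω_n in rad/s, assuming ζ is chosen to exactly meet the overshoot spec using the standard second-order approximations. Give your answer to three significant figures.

ω_n ≈ 665 rad/s

ζ = −ln(OS)/√(π² + (ln OS)²). With OS = 0.0610, ln OS = −2.797 and ζ = 2.797/4.206 = 0.665.
Then ω_n = 4/(ζ t_s) = 4/(0.665 × 0.00905) = 665 rad/s.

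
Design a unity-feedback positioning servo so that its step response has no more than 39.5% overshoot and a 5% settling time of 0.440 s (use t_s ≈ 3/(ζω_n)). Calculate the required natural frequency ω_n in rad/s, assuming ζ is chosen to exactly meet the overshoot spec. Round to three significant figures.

ω_n ≈ 24.0 rad/s

Inverting the overshoot relation: ζ = |ln 0.395|/√(π² + ln²0.395) = 0.284.
Then ω_n = 3/(ζ t_s) = 3/(0.284 × 0.440) = 24.0 rad/s.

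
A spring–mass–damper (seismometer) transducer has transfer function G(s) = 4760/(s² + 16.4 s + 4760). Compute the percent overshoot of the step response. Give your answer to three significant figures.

%OS ≈ 68.7%

Matching coefficients with s² + 2ζω_n s + ω_n² gives ω_n² = 4760 ⇒ ω_n = 69.0 rad/s, and ζ = 16.4/(2ω_n) = 0.119.
%OS = 100·exp(−πζ/√(1−ζ²)) = 68.7%.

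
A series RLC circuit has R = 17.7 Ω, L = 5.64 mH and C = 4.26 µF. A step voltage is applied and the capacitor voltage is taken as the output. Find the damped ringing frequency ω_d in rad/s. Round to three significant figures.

ω_d ≈ 6260 rad/s

For a series RLC circuit (capacitor voltage as output), ω_n = 1/√(LC) = 1/√(5.64 mH · 4.26 µF) = 6450 rad/s.
ζ = (R/2)·√(C/L) = (17.7/2)·√(4.26 µF/5.64 mH) = 0.243.
ω_d = 6450·√(1 − 0.243²) = 6260 rad/s.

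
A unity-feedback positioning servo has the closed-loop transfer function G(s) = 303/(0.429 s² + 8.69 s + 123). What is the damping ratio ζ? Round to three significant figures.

ζ ≈ 0.598

Dividing through by 0.429: denominator becomes s² + 20.26 s + 286.7.
So ω_n = √286.7 = 16.9 rad/s and ζ = 20.26/(2·16.9) = 0.598.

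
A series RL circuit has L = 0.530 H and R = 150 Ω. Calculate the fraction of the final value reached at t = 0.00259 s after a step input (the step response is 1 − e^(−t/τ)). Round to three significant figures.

y/y_∞ ≈ 0.520

τ = L/R = 0.530/150 = 0.00353 s.
y(t)/y_∞ = 1 − e^(−t/τ) = 1 − e^(−0.00259/0.00353) = 1 − e^(−0.733) = 0.520.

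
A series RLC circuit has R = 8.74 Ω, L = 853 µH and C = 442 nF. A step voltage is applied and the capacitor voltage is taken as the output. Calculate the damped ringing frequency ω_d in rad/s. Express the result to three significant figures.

ω_d ≈ 51200 rad/s

For a series RLC circuit (capacitor voltage as output), ω_n = 1/√(LC) = 1/√(853 µH · 442 nF) = 51500 rad/s.
ζ = (R/2)·√(C/L) = (8.74/2)·√(442 nF/853 µH) = 0.0995.
ω_d = 51500·√(1 − 0.0995²) = 51200 rad/s.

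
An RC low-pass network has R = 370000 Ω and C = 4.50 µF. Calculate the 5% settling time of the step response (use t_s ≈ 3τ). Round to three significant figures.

t_s ≈ 5.00 s

τ = RC = 370000 × 4.50 µF = 1.67 s.
t_s ≈ 3τ = 5.00 s.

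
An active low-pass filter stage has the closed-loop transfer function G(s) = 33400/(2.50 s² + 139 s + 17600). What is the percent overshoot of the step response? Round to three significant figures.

%OS ≈ 33.2%

Dividing through by 2.50: denominator becomes s² + 55.60 s + 7040.
So ω_n = √7040 = 83.9 rad/s and ζ = 55.60/(2·83.9) = 0.331.
%OS = 100 e^{−πζ/√(1−ζ²)} with ζ = 0.331 gives 33.2%.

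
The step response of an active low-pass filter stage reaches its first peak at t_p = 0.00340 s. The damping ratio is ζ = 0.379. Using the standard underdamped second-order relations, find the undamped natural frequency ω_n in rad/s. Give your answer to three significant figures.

ω_n ≈ 998 rad/s

Peak time t_p = π/ω_d, so ω_d = π/t_p = π/0.00340 = 924 rad/s.
ω_n = ω_d/√(1−ζ²) = 924/√0.856 = 998 rad/s.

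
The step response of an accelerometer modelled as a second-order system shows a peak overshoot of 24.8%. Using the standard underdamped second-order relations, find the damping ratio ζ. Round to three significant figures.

ζ ≈ 0.406

From %OS = 100·exp(−πζ/√(1−ζ²)), invert to get ζ = −ln(OS)/√(π² + ln²(OS)) with OS = 0.248.
−ln 0.248 = 1.394, so ζ = 1.394/√(π² + 1.944) = 0.406.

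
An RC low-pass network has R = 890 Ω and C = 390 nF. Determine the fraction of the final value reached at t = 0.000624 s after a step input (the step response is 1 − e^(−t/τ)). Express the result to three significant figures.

y/y_∞ ≈ 0.834

τ = RC = 890 × 390 nF = 0.000347 s.
y(t)/y_∞ = 1 − e^(−t/τ) = 1 − e^(−0.000624/0.000347) = 1 − e^(−1.80) = 0.834.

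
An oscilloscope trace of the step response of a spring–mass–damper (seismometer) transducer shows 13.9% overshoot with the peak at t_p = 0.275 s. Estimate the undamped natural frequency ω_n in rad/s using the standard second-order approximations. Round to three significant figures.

ω_n ≈ 13.5 rad/s

From the overshoot, ζ = −ln(OS)/√(π²+ln²(OS)) = 0.532.
t_p = π/ω_d ⇒ ω_d = 11.4 rad/s; then ω_n = ω_d/√(1−ζ²) = 13.5 rad/s.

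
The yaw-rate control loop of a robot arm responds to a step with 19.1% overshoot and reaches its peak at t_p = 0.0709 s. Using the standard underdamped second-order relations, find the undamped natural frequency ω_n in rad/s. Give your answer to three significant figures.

ω_n ≈ 50.1 rad/s

The overshoot fixes ζ = −ln(OS)/√(π²+ln²(OS)) = 0.466.
t_p = π/ω_d ⇒ ω_d = 44.3 rad/s; then ω_n = ω_d/√(1−ζ²) = 50.1 rad/s.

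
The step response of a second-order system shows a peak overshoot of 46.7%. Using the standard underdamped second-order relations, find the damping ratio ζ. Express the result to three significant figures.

ζ = −ln(OS)/√(π² + (ln OS)²). With OS = 0.467, ln OS = −0.7614 and ζ = 0.7614/3.233 = 0.236.

ζ ≈ 0.236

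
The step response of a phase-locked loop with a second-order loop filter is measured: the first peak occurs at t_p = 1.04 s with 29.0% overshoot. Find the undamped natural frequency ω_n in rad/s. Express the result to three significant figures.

ω_n ≈ 3.25 rad/s

ζ from %OS: ζ = |ln 0.290|/√(π²+ln²0.290) = 0.367.
From t_p = π/ω_d, ω_d = π/1.04 = 3.02 rad/s, so ω_n = ω_d/√(1−ζ²) = 3.25 rad/s.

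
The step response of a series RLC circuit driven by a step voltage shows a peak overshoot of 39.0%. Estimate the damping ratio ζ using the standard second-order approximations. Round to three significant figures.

Inverting the overshoot relation: ζ = |ln 0.390|/√(π² + ln²0.390) = 0.287.

ζ ≈ 0.287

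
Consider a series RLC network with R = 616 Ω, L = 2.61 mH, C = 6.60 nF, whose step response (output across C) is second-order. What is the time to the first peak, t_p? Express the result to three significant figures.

For a series RLC circuit (capacitor voltage as output), ω_n = 1/√(LC) = 1/√(2.61 mH · 6.60 nF) = 241000 rad/s.
ζ = (R/2)·√(C/L) = (616/2)·√(6.60 nF/2.61 mH) = 0.490.
The damped frequency ω_d = ω_n√(1−ζ²) = 210000 rad/s. t_p = π/ω_d = 0.0000150 s.

t_p ≈ 0.0000150 s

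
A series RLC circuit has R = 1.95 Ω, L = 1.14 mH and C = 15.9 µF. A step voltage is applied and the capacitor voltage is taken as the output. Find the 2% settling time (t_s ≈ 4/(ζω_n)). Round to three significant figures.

t_s ≈ 0.00468 s

For a series RLC circuit (capacitor voltage as output), ω_n = 1/√(LC) = 1/√(1.14 mH · 15.9 µF) = 7430 rad/s.
ζ = (R/2)·√(C/L) = (1.95/2)·√(15.9 µF/1.14 mH) = 0.115.
t_s ≈ 4/(ζω_n) = 0.00468 s.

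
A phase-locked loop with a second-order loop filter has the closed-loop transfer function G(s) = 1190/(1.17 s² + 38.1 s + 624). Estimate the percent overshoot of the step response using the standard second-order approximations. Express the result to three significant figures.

Dividing through by 1.17: denominator becomes s² + 32.56 s + 533.3.
So ω_n = √533.3 = 23.1 rad/s and ζ = 32.56/(2·23.1) = 0.705.
%OS = 100·exp(−πζ/√(1−ζ²)) = 4.40%.

%OS ≈ 4.40%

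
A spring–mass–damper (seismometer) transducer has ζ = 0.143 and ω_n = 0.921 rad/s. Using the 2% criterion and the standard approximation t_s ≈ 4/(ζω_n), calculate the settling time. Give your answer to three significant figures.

t_s ≈ 4/(ζω_n) = 4/(0.143 × 0.921) = 30.4 s.

t_s ≈ 30.4 s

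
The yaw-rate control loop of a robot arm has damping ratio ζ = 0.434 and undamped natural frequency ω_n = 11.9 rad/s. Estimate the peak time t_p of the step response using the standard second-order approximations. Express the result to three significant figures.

The damped frequency is ω_d = ω_n√(1−ζ²) = 11.9·√(1−0.188) = 10.7 rad/s.
Peak time t_p = π/ω_d = π/10.7 = 0.293 s.

t_p ≈ 0.293 s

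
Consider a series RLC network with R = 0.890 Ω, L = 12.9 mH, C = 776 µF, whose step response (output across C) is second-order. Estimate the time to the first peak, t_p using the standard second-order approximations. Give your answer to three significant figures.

For a series RLC circuit (capacitor voltage as output), ω_n = 1/√(LC) = 1/√(12.9 mH · 776 µF) = 316 rad/s.
ζ = (R/2)·√(C/L) = (0.890/2)·√(776 µF/12.9 mH) = 0.109.
ω_d = 316·√(1 − 0.109²) = 314 rad/s. t_p = π/ω_d = 0.0100 s.

t_p ≈ 0.0100 s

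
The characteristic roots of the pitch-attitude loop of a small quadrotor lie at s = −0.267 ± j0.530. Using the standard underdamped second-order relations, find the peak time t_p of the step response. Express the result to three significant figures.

t_p ≈ 5.93 s

t_p = π/ω_d with ω_d = 0.530 (the imaginary part), so t_p = 5.93 s.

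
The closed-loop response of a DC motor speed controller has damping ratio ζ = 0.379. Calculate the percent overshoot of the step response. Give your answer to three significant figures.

For an underdamped second-order system, %OS = 100·exp(−πζ/√(1−ζ²)).
πζ/√(1−ζ²) = π·0.379/√(1−0.144) = 1.287, so %OS = 100·e^(−1.287) = 27.6%.

%OS ≈ 27.6%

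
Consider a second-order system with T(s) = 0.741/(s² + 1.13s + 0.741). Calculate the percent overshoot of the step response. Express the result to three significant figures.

%OS ≈ 6.50%

Comparing the denominator to s² + 2ζω_n s + ω_n²: ω_n = √0.741 = 0.861 rad/s, and 2ζω_n = 1.13 so ζ = 1.13/(2·0.861) = 0.656.
%OS = 100·exp(−πζ/√(1−ζ²)) = 6.50%.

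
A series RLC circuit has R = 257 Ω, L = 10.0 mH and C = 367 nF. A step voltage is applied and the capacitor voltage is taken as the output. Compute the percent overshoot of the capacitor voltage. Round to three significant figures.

For a series RLC circuit (capacitor voltage as output), ω_n = 1/√(LC) = 1/√(10.0 mH · 367 nF) = 16500 rad/s.
ζ = (R/2)·√(C/L) = (257/2)·√(367 nF/10.0 mH) = 0.778.
%OS = 100·exp(−πζ/√(1−ζ²)) = 2.03%.

%OS ≈ 2.03%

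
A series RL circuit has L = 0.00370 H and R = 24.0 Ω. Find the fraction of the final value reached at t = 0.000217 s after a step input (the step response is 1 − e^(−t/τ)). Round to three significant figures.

τ = L/R = 0.00370/24.0 = 0.000154 s.
y(t)/y_∞ = 1 − e^(−t/τ) = 1 − e^(−0.000217/0.000154) = 1 − e^(−1.41) = 0.755.

y/y_∞ ≈ 0.755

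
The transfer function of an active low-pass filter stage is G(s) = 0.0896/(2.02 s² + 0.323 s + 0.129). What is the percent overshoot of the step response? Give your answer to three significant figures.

%OS ≈ 35.1%

Dividing through by 2.02: denominator becomes s² + 0.1599 s + 0.06386.
So ω_n = √0.06386 = 0.253 rad/s and ζ = 0.1599/(2·0.253) = 0.316.
%OS = 100·exp(−πζ/√(1−ζ²)) = 35.1%.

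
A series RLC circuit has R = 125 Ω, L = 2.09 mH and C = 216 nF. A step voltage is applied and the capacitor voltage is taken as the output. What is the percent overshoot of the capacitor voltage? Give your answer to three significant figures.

For a series RLC circuit (capacitor voltage as output), ω_n = 1/√(LC) = 1/√(2.09 mH · 216 nF) = 47100 rad/s.
ζ = (R/2)·√(C/L) = (125/2)·√(216 nF/2.09 mH) = 0.635.
%OS = 100·exp(−πζ/√(1−ζ²)) = 7.54%.

%OS ≈ 7.54%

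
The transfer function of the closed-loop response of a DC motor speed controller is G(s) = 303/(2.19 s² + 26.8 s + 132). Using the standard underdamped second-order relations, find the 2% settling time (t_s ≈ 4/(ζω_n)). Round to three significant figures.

t_s ≈ 0.654 s

Dividing through by 2.19: denominator becomes s² + 12.24 s + 60.27.
So ω_n = √60.27 = 7.76 rad/s and ζ = 12.24/(2·7.76) = 0.788.
t_s ≈ 4/(ζω_n) = 0.654 s.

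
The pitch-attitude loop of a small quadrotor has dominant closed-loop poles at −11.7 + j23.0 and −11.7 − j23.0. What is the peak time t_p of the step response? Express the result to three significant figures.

t_p ≈ 0.137 s

t_p = π/ω_d with ω_d = 23.0 (the imaginary part), so t_p = 0.137 s.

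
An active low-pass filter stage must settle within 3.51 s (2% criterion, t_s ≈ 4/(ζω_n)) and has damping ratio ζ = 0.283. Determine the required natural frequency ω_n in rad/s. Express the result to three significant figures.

ω_n ≈ 4.03 rad/s

Rearranging t_s ≈ 4/(ζω_n) gives ω_n = 4/(ζ·t_s) = 4/(0.283 × 3.51) = 4.03 rad/s.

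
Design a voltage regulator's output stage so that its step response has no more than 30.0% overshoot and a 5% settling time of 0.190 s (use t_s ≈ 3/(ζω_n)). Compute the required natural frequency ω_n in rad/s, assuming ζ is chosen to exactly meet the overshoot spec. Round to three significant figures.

ω_n ≈ 44.1 rad/s

Inverting the overshoot relation: ζ = |ln 0.300|/√(π² + ln²0.300) = 0.358.
From t_s ≈ 3/(ζω_n): ω_n = 3/(ζ·t_s) = 3/(0.358·0.190) = 44.1 rad/s.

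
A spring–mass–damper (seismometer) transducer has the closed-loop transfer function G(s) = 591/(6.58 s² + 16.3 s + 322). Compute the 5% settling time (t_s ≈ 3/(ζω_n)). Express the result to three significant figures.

Dividing through by 6.58: denominator becomes s² + 2.477 s + 48.94.
So ω_n = √48.94 = 7.00 rad/s and ζ = 2.477/(2·7.00) = 0.177.
t_s ≈ 3/(ζω_n) = 2.42 s.

t_s ≈ 2.42 s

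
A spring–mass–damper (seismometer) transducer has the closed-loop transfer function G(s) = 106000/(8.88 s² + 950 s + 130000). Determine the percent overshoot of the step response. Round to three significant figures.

Dividing through by 8.88: denominator becomes s² + 107.0 s + 14640.
So ω_n = √14640 = 121 rad/s and ζ = 107.0/(2·121) = 0.442.
Overshoot: exp(−π·0.442/√(1−0.442²)) = 0.213, i.e. 21.3%.

%OS ≈ 21.3%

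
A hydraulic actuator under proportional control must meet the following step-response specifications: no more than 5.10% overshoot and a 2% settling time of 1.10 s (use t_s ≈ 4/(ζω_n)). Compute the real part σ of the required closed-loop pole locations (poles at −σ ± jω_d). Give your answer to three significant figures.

The settling-time spec alone fixes σ = ζω_n = 4/t_s = 4/1.10 = 3.64.
(Overshoot then fixes ζ = 0.688 and hence ω_d = σ·√(1−ζ²)/ζ = 3.84 rad/s.)

σ ≈ 3.64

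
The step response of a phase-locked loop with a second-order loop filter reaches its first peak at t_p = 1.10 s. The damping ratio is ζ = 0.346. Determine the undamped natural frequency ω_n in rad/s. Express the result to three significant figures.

Peak time t_p = π/ω_d, so ω_d = π/t_p = π/1.10 = 2.86 rad/s.
ω_n = ω_d/√(1−ζ²) = 2.86/√0.880 = 3.04 rad/s.

ω_n ≈ 3.04 rad/s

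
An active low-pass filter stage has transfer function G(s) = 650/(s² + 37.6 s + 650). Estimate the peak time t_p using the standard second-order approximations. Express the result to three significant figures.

t_p ≈ 0.182 s

ω_n = √650 = 25.5 rad/s; ζ = 37.6/(2·25.5) = 0.737.
ω_d = 25.5·√(1 − 0.737²) = 17.2 rad/s. Then t_p = π/ω_d = 0.182 s.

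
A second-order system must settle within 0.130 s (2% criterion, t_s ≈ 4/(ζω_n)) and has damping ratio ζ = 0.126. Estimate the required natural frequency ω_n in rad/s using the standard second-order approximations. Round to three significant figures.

Rearranging t_s ≈ 4/(ζω_n) gives ω_n = 4/(ζ·t_s) = 4/(0.126 × 0.130) = 244 rad/s.

ω_n ≈ 244 rad/s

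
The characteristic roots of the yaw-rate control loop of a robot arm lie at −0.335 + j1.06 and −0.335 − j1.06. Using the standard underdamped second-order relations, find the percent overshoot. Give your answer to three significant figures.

%OS ≈ 37.1%

The poles are at −σ ± jω_d with σ = 0.335 and ω_d = 1.06, so ω_n = √(σ²+ω_d²) = 1.11 rad/s and ζ = σ/ω_n = 0.301.
Overshoot: exp(−π·0.301/√(1−0.301²)) = 0.371, i.e. 37.1%.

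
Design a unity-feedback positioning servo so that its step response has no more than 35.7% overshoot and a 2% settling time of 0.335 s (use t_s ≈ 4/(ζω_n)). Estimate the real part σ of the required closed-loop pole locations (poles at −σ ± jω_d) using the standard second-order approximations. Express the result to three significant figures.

σ ≈ 11.9

The settling-time spec alone fixes σ = ζω_n = 4/t_s = 4/0.335 = 11.9.
(Overshoot then fixes ζ = 0.312 and hence ω_d = σ·√(1−ζ²)/ζ = 36.4 rad/s.)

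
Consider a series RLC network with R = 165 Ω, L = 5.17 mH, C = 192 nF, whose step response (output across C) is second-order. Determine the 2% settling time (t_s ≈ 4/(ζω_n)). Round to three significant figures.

t_s ≈ 0.000251 s

For a series RLC circuit (capacitor voltage as output), ω_n = 1/√(LC) = 1/√(5.17 mH · 192 nF) = 31700 rad/s.
ζ = (R/2)·√(C/L) = (165/2)·√(192 nF/5.17 mH) = 0.503.
t_s ≈ 4/(ζω_n) = 0.000251 s.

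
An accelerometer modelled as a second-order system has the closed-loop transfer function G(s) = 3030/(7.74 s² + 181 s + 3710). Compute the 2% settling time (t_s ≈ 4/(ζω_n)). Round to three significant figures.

Dividing through by 7.74: denominator becomes s² + 23.39 s + 479.3.
So ω_n = √479.3 = 21.9 rad/s and ζ = 23.39/(2·21.9) = 0.534.
t_s ≈ 4/(ζω_n) = 0.342 s.

t_s ≈ 0.342 s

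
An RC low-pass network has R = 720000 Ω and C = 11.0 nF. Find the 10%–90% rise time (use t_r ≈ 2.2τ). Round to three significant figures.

t_r ≈ 0.0174 s

τ = RC = 720000 × 11.0 nF = 0.00792 s.
t_r ≈ 2.2τ = 0.0174 s.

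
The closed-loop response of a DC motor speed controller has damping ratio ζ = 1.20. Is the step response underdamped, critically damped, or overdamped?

Since ζ = 1.20 > 1, the system is overdamped.

overdamped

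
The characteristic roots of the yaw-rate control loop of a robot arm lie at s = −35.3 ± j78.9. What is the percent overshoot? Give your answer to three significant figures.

The poles are at −σ ± jω_d with σ = 35.3 and ω_d = 78.9, so ω_n = √(σ²+ω_d²) = 86.4 rad/s and ζ = σ/ω_n = 0.408.
%OS = 100·exp(−πζ/√(1−ζ²)) = 24.5%.

%OS ≈ 24.5%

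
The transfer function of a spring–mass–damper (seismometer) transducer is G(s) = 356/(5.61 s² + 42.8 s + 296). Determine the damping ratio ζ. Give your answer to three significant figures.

ζ ≈ 0.525

Dividing through by 5.61: denominator becomes s² + 7.629 s + 52.76.
So ω_n = √52.76 = 7.26 rad/s and ζ = 7.629/(2·7.26) = 0.525.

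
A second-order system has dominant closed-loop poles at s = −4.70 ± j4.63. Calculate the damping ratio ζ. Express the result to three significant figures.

ζ ≈ 0.712

With σ = 4.70, ω_d = 4.63: ω_n = √(σ²+ω_d²) = 6.60 rad/s, ζ = σ/ω_n = 0.712.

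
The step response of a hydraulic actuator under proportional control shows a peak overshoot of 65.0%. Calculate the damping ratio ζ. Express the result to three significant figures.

ζ ≈ 0.136

From %OS = 100·exp(−πζ/√(1−ζ²)), invert to get ζ = −ln(OS)/√(π² + ln²(OS)) with OS = 0.650.
−ln 0.650 = 0.4308, so ζ = 0.4308/√(π² + 0.1856) = 0.136.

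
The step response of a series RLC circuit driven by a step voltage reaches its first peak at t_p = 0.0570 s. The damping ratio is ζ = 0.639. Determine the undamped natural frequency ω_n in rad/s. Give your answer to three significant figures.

Peak time t_p = π/ω_d, so ω_d = π/t_p = π/0.0570 = 55.1 rad/s.
ω_n = ω_d/√(1−ζ²) = 55.1/√0.592 = 71.7 rad/s.

ω_n ≈ 71.7 rad/s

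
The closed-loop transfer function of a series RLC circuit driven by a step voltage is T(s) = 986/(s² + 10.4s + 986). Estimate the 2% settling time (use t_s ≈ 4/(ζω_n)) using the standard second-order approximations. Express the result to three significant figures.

t_s ≈ 0.769 s

Matching coefficients with s² + 2ζω_n s + ω_n² gives ω_n² = 986 ⇒ ω_n = 31.4 rad/s, and ζ = 10.4/(2ω_n) = 0.166.
t_s ≈ 4/(ζω_n) = 4/(0.166·31.4) = 0.769 s.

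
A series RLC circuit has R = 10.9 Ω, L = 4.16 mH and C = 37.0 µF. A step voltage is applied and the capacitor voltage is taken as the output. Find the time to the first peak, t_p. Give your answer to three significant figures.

For a series RLC circuit (capacitor voltage as output), ω_n = 1/√(LC) = 1/√(4.16 mH · 37.0 µF) = 2550 rad/s.
ζ = (R/2)·√(C/L) = (10.9/2)·√(37.0 µF/4.16 mH) = 0.514.
The damped frequency ω_d = ω_n√(1−ζ²) = 2190 rad/s. t_p = π/ω_d = 0.00144 s.

t_p ≈ 0.00144 s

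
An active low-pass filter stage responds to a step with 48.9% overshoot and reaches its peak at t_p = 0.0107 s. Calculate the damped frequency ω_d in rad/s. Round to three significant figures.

ω_d ≈ 294 rad/s

t_p = π/ω_d, so ω_d = π/0.0107 = 294 rad/s.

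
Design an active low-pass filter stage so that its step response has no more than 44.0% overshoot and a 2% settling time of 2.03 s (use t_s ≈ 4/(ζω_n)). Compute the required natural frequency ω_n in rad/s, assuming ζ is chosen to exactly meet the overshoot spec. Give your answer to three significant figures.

ζ = −ln(OS)/√(π² + (ln OS)²). With OS = 0.440, ln OS = −0.8210 and ζ = 0.8210/3.247 = 0.253.
Then ω_n = 4/(ζ t_s) = 4/(0.253 × 2.03) = 7.79 rad/s.

ω_n ≈ 7.79 rad/s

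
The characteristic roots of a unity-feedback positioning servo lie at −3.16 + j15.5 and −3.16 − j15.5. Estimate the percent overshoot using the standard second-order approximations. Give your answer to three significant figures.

The poles are at −σ ± jω_d with σ = 3.16 and ω_d = 15.5, so ω_n = √(σ²+ω_d²) = 15.8 rad/s and ζ = σ/ω_n = 0.200.
Overshoot: exp(−π·0.200/√(1−0.200²)) = 0.527, i.e. 52.7%.

%OS ≈ 52.7%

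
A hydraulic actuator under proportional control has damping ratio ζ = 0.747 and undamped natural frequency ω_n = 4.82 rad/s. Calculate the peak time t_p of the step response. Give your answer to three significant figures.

t_p ≈ 0.980 s

The damped frequency is ω_d = ω_n√(1−ζ²) = 4.82·√(1−0.558) = 3.20 rad/s.
Peak time t_p = π/ω_d = π/3.20 = 0.980 s.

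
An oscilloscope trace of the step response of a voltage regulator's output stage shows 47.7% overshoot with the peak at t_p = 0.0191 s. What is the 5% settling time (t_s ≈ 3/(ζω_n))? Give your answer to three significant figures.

ζ from %OS: ζ = |ln 0.477|/√(π²+ln²0.477) = 0.229.
t_p = π/ω_d ⇒ ω_d = 164 rad/s; then ω_n = ω_d/√(1−ζ²) = 169 rad/s.
t_s ≈ 3/(ζω_n) = 3/(0.229·169) = 0.0774 s.

t_s ≈ 0.0774 s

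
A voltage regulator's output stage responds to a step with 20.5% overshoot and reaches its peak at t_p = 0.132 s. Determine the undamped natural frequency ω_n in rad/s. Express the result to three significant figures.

The overshoot fixes ζ = −ln(OS)/√(π²+ln²(OS)) = 0.450.
t_p = π/ω_d ⇒ ω_d = 23.8 rad/s; then ω_n = ω_d/√(1−ζ²) = 26.7 rad/s.

ω_n ≈ 26.7 rad/s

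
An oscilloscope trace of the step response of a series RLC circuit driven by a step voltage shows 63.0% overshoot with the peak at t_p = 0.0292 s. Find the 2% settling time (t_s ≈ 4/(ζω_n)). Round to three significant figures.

ζ from %OS: ζ = |ln 0.630|/√(π²+ln²0.630) = 0.146.
t_p = π/ω_d ⇒ ω_d = 108 rad/s; then ω_n = ω_d/√(1−ζ²) = 109 rad/s.
t_s ≈ 4/(ζω_n) = 4/(0.146·109) = 0.253 s.

t_s ≈ 0.253 s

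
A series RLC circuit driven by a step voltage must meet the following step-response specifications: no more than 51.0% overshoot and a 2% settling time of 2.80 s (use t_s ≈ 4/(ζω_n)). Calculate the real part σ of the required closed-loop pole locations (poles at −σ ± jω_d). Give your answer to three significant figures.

The settling-time spec alone fixes σ = ζω_n = 4/t_s = 4/2.80 = 1.43.
(Overshoot then fixes ζ = 0.210 and hence ω_d = σ·√(1−ζ²)/ζ = 6.67 rad/s.)

σ ≈ 1.43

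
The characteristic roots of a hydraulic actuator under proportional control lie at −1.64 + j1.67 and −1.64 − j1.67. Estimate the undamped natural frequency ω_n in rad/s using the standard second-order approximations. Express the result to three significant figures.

With σ = 1.64, ω_d = 1.67: ω_n = √(σ²+ω_d²) = 2.34 rad/s, ζ = σ/ω_n = 0.701.

ω_n ≈ 2.34 rad/s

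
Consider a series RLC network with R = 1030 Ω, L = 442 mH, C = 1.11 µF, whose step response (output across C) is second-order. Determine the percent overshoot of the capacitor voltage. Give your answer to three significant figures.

For a series RLC circuit (capacitor voltage as output), ω_n = 1/√(LC) = 1/√(442 mH · 1.11 µF) = 1430 rad/s.
ζ = (R/2)·√(C/L) = (1030/2)·√(1.11 µF/442 mH) = 0.816.
%OS = 100·exp(−πζ/√(1−ζ²)) = 1.18%.

%OS ≈ 1.18%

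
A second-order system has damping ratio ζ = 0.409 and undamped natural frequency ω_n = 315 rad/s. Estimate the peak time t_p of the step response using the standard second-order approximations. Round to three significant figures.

The damped frequency is ω_d = ω_n√(1−ζ²) = 315·√(1−0.167) = 287 rad/s.
Peak time t_p = π/ω_d = π/287 = 0.0109 s.

t_p ≈ 0.0109 s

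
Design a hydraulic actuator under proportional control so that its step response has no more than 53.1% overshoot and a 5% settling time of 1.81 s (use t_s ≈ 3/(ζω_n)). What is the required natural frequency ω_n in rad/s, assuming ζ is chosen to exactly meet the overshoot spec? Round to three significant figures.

From %OS = 100·exp(−πζ/√(1−ζ²)), invert to get ζ = −ln(OS)/√(π² + ln²(OS)) with OS = 0.531.
−ln 0.531 = 0.6330, so ζ = 0.6330/√(π² + 0.4007) = 0.198.
Then ω_n = 3/(ζ t_s) = 3/(0.198 × 1.81) = 8.39 rad/s.

ω_n ≈ 8.39 rad/s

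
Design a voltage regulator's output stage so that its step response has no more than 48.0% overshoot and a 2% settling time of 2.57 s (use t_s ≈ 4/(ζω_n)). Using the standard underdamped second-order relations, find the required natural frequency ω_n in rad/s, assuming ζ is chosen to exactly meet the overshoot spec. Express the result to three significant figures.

ω_n ≈ 6.84 rad/s

Inverting the overshoot relation: ζ = |ln 0.480|/√(π² + ln²0.480) = 0.228.
From t_s ≈ 4/(ζω_n): ω_n = 4/(ζ·t_s) = 4/(0.228·2.57) = 6.84 rad/s.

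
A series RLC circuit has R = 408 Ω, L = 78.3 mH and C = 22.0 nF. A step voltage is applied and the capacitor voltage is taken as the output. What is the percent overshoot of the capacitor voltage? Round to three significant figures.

For a series RLC circuit (capacitor voltage as output), ω_n = 1/√(LC) = 1/√(78.3 mH · 22.0 nF) = 24100 rad/s.
ζ = (R/2)·√(C/L) = (408/2)·√(22.0 nF/78.3 mH) = 0.108.
%OS = 100·exp(−πζ/√(1−ζ²)) = 71.1%.

%OS ≈ 71.1%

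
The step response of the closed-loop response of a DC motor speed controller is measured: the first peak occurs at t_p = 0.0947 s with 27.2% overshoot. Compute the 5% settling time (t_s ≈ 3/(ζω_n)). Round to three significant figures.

ζ from %OS: ζ = |ln 0.272|/√(π²+ln²0.272) = 0.383.
From t_p = π/ω_d, ω_d = π/0.0947 = 33.2 rad/s, so ω_n = ω_d/√(1−ζ²) = 35.9 rad/s.
t_s ≈ 3/(ζω_n) = 3/(0.383·35.9) = 0.218 s.

t_s ≈ 0.218 s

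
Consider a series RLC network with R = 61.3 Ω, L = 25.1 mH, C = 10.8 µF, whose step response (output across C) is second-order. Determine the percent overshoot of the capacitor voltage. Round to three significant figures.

%OS ≈ 7.52%

For a series RLC circuit (capacitor voltage as output), ω_n = 1/√(LC) = 1/√(25.1 mH · 10.8 µF) = 1920 rad/s.
ζ = (R/2)·√(C/L) = (61.3/2)·√(10.8 µF/25.1 mH) = 0.636.
Overshoot: exp(−π·0.636/√(1−0.636²)) = 0.0752, i.e. 7.52%.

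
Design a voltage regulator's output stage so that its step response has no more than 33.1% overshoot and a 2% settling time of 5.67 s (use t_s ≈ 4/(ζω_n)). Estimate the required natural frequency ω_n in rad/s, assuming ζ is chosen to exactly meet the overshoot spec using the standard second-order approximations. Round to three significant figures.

ω_n ≈ 2.13 rad/s

ζ = −ln(OS)/√(π² + (ln OS)²). With OS = 0.331, ln OS = −1.106 and ζ = 1.106/3.330 = 0.332.
From t_s ≈ 4/(ζω_n): ω_n = 4/(ζ·t_s) = 4/(0.332·5.67) = 2.13 rad/s.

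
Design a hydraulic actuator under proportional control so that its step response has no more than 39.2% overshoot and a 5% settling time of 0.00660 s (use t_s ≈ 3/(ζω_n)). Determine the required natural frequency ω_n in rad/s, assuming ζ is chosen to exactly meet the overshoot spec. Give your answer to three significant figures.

Inverting the overshoot relation: ζ = |ln 0.392|/√(π² + ln²0.392) = 0.286.
From t_s ≈ 3/(ζω_n): ω_n = 3/(ζ·t_s) = 3/(0.286·0.00660) = 1590 rad/s.

ω_n ≈ 1590 rad/s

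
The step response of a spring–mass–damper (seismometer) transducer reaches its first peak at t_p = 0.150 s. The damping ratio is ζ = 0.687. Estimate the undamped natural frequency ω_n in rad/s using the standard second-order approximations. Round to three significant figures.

Peak time t_p = π/ω_d, so ω_d = π/t_p = π/0.150 = 20.9 rad/s.
ω_n = ω_d/√(1−ζ²) = 20.9/√0.528 = 28.8 rad/s.

ω_n ≈ 28.8 rad/s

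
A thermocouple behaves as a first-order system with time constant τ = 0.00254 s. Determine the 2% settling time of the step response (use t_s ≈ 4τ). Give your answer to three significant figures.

t_s ≈ 4τ = 0.0102 s.

t_s ≈ 0.0102 s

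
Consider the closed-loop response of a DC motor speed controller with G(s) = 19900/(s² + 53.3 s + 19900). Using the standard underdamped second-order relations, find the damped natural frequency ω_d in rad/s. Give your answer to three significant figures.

Matching coefficients with s² + 2ζω_n s + ω_n² gives ω_n² = 19900 ⇒ ω_n = 141 rad/s, and ζ = 53.3/(2ω_n) = 0.189.
The damped frequency ω_d = ω_n√(1−ζ²) = 139 rad/s.

ω_d ≈ 139 rad/s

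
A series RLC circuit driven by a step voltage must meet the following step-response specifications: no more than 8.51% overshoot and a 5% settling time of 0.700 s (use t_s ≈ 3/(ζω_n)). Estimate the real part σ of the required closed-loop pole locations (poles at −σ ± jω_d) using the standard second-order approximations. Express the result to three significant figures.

σ ≈ 4.29

The settling-time spec alone fixes σ = ζω_n = 3/t_s = 3/0.700 = 4.29.
(Overshoot then fixes ζ = 0.617 and hence ω_d = σ·√(1−ζ²)/ζ = 5.46 rad/s.)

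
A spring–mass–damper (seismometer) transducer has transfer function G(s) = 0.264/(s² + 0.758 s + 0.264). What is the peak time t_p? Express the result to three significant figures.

ω_n = √0.264 = 0.514 rad/s; ζ = 0.758/(2·0.514) = 0.738.
The damped frequency ω_d = ω_n√(1−ζ²) = 0.347 rad/s. Then t_p = π/ω_d = 9.06 s.

t_p ≈ 9.06 s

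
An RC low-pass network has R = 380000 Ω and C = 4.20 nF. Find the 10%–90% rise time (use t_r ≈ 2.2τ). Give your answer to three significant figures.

τ = RC = 380000 × 4.20 nF = 0.00160 s.
t_r ≈ 2.2τ = 0.00351 s.

t_r ≈ 0.00351 s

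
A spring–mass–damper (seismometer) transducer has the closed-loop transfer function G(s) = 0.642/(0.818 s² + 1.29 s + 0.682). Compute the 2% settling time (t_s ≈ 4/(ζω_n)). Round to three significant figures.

Dividing through by 0.818: denominator becomes s² + 1.577 s + 0.8337.
So ω_n = √0.8337 = 0.913 rad/s and ζ = 1.577/(2·0.913) = 0.864.
t_s ≈ 4/(ζω_n) = 5.07 s.

t_s ≈ 5.07 s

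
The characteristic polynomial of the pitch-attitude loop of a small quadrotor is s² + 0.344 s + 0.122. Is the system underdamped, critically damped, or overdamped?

underdamped

a² − 4b = 0.344² − 4·0.122 < 0 (complex roots); the system is underdamped.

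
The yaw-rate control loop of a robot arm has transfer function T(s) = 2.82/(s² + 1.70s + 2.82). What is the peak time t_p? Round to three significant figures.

t_p ≈ 2.17 s

Comparing the denominator to s² + 2ζω_n s + ω_n²: ω_n = √2.82 = 1.68 rad/s, and 2ζω_n = 1.70 so ζ = 1.70/(2·1.68) = 0.506.
ω_d = 1.68·√(1 − 0.506²) = 1.45 rad/s. Then t_p = π/ω_d = 2.17 s.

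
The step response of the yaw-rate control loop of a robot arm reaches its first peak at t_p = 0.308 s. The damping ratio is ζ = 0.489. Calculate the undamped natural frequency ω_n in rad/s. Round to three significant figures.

Peak time t_p = π/ω_d, so ω_d = π/t_p = π/0.308 = 10.2 rad/s.
ω_n = ω_d/√(1−ζ²) = 10.2/√0.761 = 11.7 rad/s.

ω_n ≈ 11.7 rad/s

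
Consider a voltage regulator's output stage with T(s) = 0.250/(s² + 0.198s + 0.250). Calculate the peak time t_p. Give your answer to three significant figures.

ω_n = √0.250 = 0.500 rad/s; ζ = 0.198/(2·0.500) = 0.198.
The damped frequency ω_d = ω_n√(1−ζ²) = 0.490 rad/s. Then t_p = π/ω_d = 6.41 s.

t_p ≈ 6.41 s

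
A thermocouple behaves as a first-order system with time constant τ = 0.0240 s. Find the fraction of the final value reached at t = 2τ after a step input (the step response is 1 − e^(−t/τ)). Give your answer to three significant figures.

y(t)/y_∞ = 1 − e^(−t/τ) = 1 − e^(−2) = 1 − e^(−2.00) = 0.865.

y/y_∞ ≈ 0.865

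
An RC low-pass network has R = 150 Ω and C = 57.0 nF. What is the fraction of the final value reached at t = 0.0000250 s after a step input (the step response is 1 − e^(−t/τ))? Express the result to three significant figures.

τ = RC = 150 × 57.0 nF = 0.00000855 s.
y(t)/y_∞ = 1 − e^(−t/τ) = 1 − e^(−0.0000250/0.00000855) = 1 − e^(−2.92) = 0.946.

y/y_∞ ≈ 0.946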